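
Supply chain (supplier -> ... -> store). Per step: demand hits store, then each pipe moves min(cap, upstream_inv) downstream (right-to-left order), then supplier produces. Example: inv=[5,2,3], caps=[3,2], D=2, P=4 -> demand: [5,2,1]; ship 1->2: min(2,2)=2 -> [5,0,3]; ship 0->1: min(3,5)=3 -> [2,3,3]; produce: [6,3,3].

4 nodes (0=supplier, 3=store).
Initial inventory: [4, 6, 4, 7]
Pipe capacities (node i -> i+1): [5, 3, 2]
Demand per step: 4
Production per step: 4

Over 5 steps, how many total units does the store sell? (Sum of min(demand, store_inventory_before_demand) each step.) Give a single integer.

Step 1: sold=4 (running total=4) -> [4 7 5 5]
Step 2: sold=4 (running total=8) -> [4 8 6 3]
Step 3: sold=3 (running total=11) -> [4 9 7 2]
Step 4: sold=2 (running total=13) -> [4 10 8 2]
Step 5: sold=2 (running total=15) -> [4 11 9 2]

Answer: 15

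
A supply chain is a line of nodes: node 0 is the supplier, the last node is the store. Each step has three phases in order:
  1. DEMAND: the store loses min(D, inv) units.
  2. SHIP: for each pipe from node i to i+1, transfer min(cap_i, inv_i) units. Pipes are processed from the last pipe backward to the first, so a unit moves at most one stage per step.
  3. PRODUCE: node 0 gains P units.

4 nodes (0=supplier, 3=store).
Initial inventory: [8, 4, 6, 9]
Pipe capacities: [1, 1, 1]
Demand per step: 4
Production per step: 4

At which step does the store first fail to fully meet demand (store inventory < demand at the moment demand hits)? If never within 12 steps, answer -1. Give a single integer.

Step 1: demand=4,sold=4 ship[2->3]=1 ship[1->2]=1 ship[0->1]=1 prod=4 -> [11 4 6 6]
Step 2: demand=4,sold=4 ship[2->3]=1 ship[1->2]=1 ship[0->1]=1 prod=4 -> [14 4 6 3]
Step 3: demand=4,sold=3 ship[2->3]=1 ship[1->2]=1 ship[0->1]=1 prod=4 -> [17 4 6 1]
Step 4: demand=4,sold=1 ship[2->3]=1 ship[1->2]=1 ship[0->1]=1 prod=4 -> [20 4 6 1]
Step 5: demand=4,sold=1 ship[2->3]=1 ship[1->2]=1 ship[0->1]=1 prod=4 -> [23 4 6 1]
Step 6: demand=4,sold=1 ship[2->3]=1 ship[1->2]=1 ship[0->1]=1 prod=4 -> [26 4 6 1]
Step 7: demand=4,sold=1 ship[2->3]=1 ship[1->2]=1 ship[0->1]=1 prod=4 -> [29 4 6 1]
Step 8: demand=4,sold=1 ship[2->3]=1 ship[1->2]=1 ship[0->1]=1 prod=4 -> [32 4 6 1]
Step 9: demand=4,sold=1 ship[2->3]=1 ship[1->2]=1 ship[0->1]=1 prod=4 -> [35 4 6 1]
Step 10: demand=4,sold=1 ship[2->3]=1 ship[1->2]=1 ship[0->1]=1 prod=4 -> [38 4 6 1]
Step 11: demand=4,sold=1 ship[2->3]=1 ship[1->2]=1 ship[0->1]=1 prod=4 -> [41 4 6 1]
Step 12: demand=4,sold=1 ship[2->3]=1 ship[1->2]=1 ship[0->1]=1 prod=4 -> [44 4 6 1]
First stockout at step 3

3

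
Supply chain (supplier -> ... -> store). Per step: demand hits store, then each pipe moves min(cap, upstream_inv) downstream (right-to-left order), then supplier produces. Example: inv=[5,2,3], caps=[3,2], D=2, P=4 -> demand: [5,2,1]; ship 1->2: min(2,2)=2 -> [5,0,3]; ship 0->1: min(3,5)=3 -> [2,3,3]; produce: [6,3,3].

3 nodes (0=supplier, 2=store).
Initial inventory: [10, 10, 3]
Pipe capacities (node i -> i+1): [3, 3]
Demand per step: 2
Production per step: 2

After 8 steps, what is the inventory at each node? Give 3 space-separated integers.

Step 1: demand=2,sold=2 ship[1->2]=3 ship[0->1]=3 prod=2 -> inv=[9 10 4]
Step 2: demand=2,sold=2 ship[1->2]=3 ship[0->1]=3 prod=2 -> inv=[8 10 5]
Step 3: demand=2,sold=2 ship[1->2]=3 ship[0->1]=3 prod=2 -> inv=[7 10 6]
Step 4: demand=2,sold=2 ship[1->2]=3 ship[0->1]=3 prod=2 -> inv=[6 10 7]
Step 5: demand=2,sold=2 ship[1->2]=3 ship[0->1]=3 prod=2 -> inv=[5 10 8]
Step 6: demand=2,sold=2 ship[1->2]=3 ship[0->1]=3 prod=2 -> inv=[4 10 9]
Step 7: demand=2,sold=2 ship[1->2]=3 ship[0->1]=3 prod=2 -> inv=[3 10 10]
Step 8: demand=2,sold=2 ship[1->2]=3 ship[0->1]=3 prod=2 -> inv=[2 10 11]

2 10 11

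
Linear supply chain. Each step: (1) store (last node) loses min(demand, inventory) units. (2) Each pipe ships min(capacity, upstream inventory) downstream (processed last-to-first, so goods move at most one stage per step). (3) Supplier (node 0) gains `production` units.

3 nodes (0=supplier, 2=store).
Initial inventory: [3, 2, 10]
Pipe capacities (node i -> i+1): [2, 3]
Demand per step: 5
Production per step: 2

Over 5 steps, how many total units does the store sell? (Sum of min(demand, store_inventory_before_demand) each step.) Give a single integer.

Step 1: sold=5 (running total=5) -> [3 2 7]
Step 2: sold=5 (running total=10) -> [3 2 4]
Step 3: sold=4 (running total=14) -> [3 2 2]
Step 4: sold=2 (running total=16) -> [3 2 2]
Step 5: sold=2 (running total=18) -> [3 2 2]

Answer: 18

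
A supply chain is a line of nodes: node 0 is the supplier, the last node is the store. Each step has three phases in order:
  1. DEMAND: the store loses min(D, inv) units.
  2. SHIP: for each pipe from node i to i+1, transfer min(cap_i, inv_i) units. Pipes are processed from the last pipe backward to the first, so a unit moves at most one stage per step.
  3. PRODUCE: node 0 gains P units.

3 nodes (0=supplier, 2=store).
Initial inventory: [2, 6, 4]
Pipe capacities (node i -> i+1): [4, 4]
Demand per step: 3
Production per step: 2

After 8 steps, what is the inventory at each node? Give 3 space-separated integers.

Step 1: demand=3,sold=3 ship[1->2]=4 ship[0->1]=2 prod=2 -> inv=[2 4 5]
Step 2: demand=3,sold=3 ship[1->2]=4 ship[0->1]=2 prod=2 -> inv=[2 2 6]
Step 3: demand=3,sold=3 ship[1->2]=2 ship[0->1]=2 prod=2 -> inv=[2 2 5]
Step 4: demand=3,sold=3 ship[1->2]=2 ship[0->1]=2 prod=2 -> inv=[2 2 4]
Step 5: demand=3,sold=3 ship[1->2]=2 ship[0->1]=2 prod=2 -> inv=[2 2 3]
Step 6: demand=3,sold=3 ship[1->2]=2 ship[0->1]=2 prod=2 -> inv=[2 2 2]
Step 7: demand=3,sold=2 ship[1->2]=2 ship[0->1]=2 prod=2 -> inv=[2 2 2]
Step 8: demand=3,sold=2 ship[1->2]=2 ship[0->1]=2 prod=2 -> inv=[2 2 2]

2 2 2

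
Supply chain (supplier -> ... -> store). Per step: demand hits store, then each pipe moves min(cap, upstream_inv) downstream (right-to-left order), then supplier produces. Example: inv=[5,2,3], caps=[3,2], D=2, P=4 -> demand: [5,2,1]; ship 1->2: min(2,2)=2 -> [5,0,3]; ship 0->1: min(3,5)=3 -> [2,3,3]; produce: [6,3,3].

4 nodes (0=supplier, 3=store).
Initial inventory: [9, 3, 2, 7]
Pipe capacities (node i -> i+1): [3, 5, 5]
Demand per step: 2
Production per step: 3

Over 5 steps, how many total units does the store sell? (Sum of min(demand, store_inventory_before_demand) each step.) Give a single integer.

Step 1: sold=2 (running total=2) -> [9 3 3 7]
Step 2: sold=2 (running total=4) -> [9 3 3 8]
Step 3: sold=2 (running total=6) -> [9 3 3 9]
Step 4: sold=2 (running total=8) -> [9 3 3 10]
Step 5: sold=2 (running total=10) -> [9 3 3 11]

Answer: 10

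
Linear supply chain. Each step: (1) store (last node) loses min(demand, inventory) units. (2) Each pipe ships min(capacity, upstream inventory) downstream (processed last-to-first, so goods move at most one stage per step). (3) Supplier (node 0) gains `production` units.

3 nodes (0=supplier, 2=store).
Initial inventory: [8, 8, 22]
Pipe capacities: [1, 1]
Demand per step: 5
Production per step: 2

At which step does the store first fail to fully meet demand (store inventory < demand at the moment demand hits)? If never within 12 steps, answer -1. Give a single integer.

Step 1: demand=5,sold=5 ship[1->2]=1 ship[0->1]=1 prod=2 -> [9 8 18]
Step 2: demand=5,sold=5 ship[1->2]=1 ship[0->1]=1 prod=2 -> [10 8 14]
Step 3: demand=5,sold=5 ship[1->2]=1 ship[0->1]=1 prod=2 -> [11 8 10]
Step 4: demand=5,sold=5 ship[1->2]=1 ship[0->1]=1 prod=2 -> [12 8 6]
Step 5: demand=5,sold=5 ship[1->2]=1 ship[0->1]=1 prod=2 -> [13 8 2]
Step 6: demand=5,sold=2 ship[1->2]=1 ship[0->1]=1 prod=2 -> [14 8 1]
Step 7: demand=5,sold=1 ship[1->2]=1 ship[0->1]=1 prod=2 -> [15 8 1]
Step 8: demand=5,sold=1 ship[1->2]=1 ship[0->1]=1 prod=2 -> [16 8 1]
Step 9: demand=5,sold=1 ship[1->2]=1 ship[0->1]=1 prod=2 -> [17 8 1]
Step 10: demand=5,sold=1 ship[1->2]=1 ship[0->1]=1 prod=2 -> [18 8 1]
Step 11: demand=5,sold=1 ship[1->2]=1 ship[0->1]=1 prod=2 -> [19 8 1]
Step 12: demand=5,sold=1 ship[1->2]=1 ship[0->1]=1 prod=2 -> [20 8 1]
First stockout at step 6

6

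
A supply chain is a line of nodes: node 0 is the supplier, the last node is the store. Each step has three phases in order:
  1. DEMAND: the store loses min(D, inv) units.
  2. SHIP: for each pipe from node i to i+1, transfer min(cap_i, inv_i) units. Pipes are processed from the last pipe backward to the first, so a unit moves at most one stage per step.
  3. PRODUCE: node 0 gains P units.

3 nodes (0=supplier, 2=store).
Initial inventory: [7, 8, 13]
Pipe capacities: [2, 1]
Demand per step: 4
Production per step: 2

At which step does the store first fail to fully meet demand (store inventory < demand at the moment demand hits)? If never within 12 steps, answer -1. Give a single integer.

Step 1: demand=4,sold=4 ship[1->2]=1 ship[0->1]=2 prod=2 -> [7 9 10]
Step 2: demand=4,sold=4 ship[1->2]=1 ship[0->1]=2 prod=2 -> [7 10 7]
Step 3: demand=4,sold=4 ship[1->2]=1 ship[0->1]=2 prod=2 -> [7 11 4]
Step 4: demand=4,sold=4 ship[1->2]=1 ship[0->1]=2 prod=2 -> [7 12 1]
Step 5: demand=4,sold=1 ship[1->2]=1 ship[0->1]=2 prod=2 -> [7 13 1]
Step 6: demand=4,sold=1 ship[1->2]=1 ship[0->1]=2 prod=2 -> [7 14 1]
Step 7: demand=4,sold=1 ship[1->2]=1 ship[0->1]=2 prod=2 -> [7 15 1]
Step 8: demand=4,sold=1 ship[1->2]=1 ship[0->1]=2 prod=2 -> [7 16 1]
Step 9: demand=4,sold=1 ship[1->2]=1 ship[0->1]=2 prod=2 -> [7 17 1]
Step 10: demand=4,sold=1 ship[1->2]=1 ship[0->1]=2 prod=2 -> [7 18 1]
Step 11: demand=4,sold=1 ship[1->2]=1 ship[0->1]=2 prod=2 -> [7 19 1]
Step 12: demand=4,sold=1 ship[1->2]=1 ship[0->1]=2 prod=2 -> [7 20 1]
First stockout at step 5

5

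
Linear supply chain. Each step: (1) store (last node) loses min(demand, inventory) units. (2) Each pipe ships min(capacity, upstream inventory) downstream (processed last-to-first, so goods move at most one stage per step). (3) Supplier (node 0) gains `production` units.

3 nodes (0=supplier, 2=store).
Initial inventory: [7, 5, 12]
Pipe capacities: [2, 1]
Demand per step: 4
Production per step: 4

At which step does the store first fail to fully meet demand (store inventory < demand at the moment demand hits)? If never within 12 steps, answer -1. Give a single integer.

Step 1: demand=4,sold=4 ship[1->2]=1 ship[0->1]=2 prod=4 -> [9 6 9]
Step 2: demand=4,sold=4 ship[1->2]=1 ship[0->1]=2 prod=4 -> [11 7 6]
Step 3: demand=4,sold=4 ship[1->2]=1 ship[0->1]=2 prod=4 -> [13 8 3]
Step 4: demand=4,sold=3 ship[1->2]=1 ship[0->1]=2 prod=4 -> [15 9 1]
Step 5: demand=4,sold=1 ship[1->2]=1 ship[0->1]=2 prod=4 -> [17 10 1]
Step 6: demand=4,sold=1 ship[1->2]=1 ship[0->1]=2 prod=4 -> [19 11 1]
Step 7: demand=4,sold=1 ship[1->2]=1 ship[0->1]=2 prod=4 -> [21 12 1]
Step 8: demand=4,sold=1 ship[1->2]=1 ship[0->1]=2 prod=4 -> [23 13 1]
Step 9: demand=4,sold=1 ship[1->2]=1 ship[0->1]=2 prod=4 -> [25 14 1]
Step 10: demand=4,sold=1 ship[1->2]=1 ship[0->1]=2 prod=4 -> [27 15 1]
Step 11: demand=4,sold=1 ship[1->2]=1 ship[0->1]=2 prod=4 -> [29 16 1]
Step 12: demand=4,sold=1 ship[1->2]=1 ship[0->1]=2 prod=4 -> [31 17 1]
First stockout at step 4

4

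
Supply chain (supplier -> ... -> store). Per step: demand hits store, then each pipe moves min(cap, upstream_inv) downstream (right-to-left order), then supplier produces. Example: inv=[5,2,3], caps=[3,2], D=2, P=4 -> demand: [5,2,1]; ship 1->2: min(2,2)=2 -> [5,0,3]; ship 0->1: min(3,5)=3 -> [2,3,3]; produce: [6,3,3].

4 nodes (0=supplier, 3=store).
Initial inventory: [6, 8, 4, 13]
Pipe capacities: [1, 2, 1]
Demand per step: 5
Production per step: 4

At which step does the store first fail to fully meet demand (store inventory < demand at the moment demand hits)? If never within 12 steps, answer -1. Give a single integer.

Step 1: demand=5,sold=5 ship[2->3]=1 ship[1->2]=2 ship[0->1]=1 prod=4 -> [9 7 5 9]
Step 2: demand=5,sold=5 ship[2->3]=1 ship[1->2]=2 ship[0->1]=1 prod=4 -> [12 6 6 5]
Step 3: demand=5,sold=5 ship[2->3]=1 ship[1->2]=2 ship[0->1]=1 prod=4 -> [15 5 7 1]
Step 4: demand=5,sold=1 ship[2->3]=1 ship[1->2]=2 ship[0->1]=1 prod=4 -> [18 4 8 1]
Step 5: demand=5,sold=1 ship[2->3]=1 ship[1->2]=2 ship[0->1]=1 prod=4 -> [21 3 9 1]
Step 6: demand=5,sold=1 ship[2->3]=1 ship[1->2]=2 ship[0->1]=1 prod=4 -> [24 2 10 1]
Step 7: demand=5,sold=1 ship[2->3]=1 ship[1->2]=2 ship[0->1]=1 prod=4 -> [27 1 11 1]
Step 8: demand=5,sold=1 ship[2->3]=1 ship[1->2]=1 ship[0->1]=1 prod=4 -> [30 1 11 1]
Step 9: demand=5,sold=1 ship[2->3]=1 ship[1->2]=1 ship[0->1]=1 prod=4 -> [33 1 11 1]
Step 10: demand=5,sold=1 ship[2->3]=1 ship[1->2]=1 ship[0->1]=1 prod=4 -> [36 1 11 1]
Step 11: demand=5,sold=1 ship[2->3]=1 ship[1->2]=1 ship[0->1]=1 prod=4 -> [39 1 11 1]
Step 12: demand=5,sold=1 ship[2->3]=1 ship[1->2]=1 ship[0->1]=1 prod=4 -> [42 1 11 1]
First stockout at step 4

4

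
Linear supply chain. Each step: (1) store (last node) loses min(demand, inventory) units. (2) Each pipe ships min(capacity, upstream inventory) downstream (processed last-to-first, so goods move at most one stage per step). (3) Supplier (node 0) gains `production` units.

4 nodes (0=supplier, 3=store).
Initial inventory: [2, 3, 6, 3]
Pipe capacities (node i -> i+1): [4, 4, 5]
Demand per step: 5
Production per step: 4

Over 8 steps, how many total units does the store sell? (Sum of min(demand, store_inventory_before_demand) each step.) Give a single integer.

Answer: 30

Derivation:
Step 1: sold=3 (running total=3) -> [4 2 4 5]
Step 2: sold=5 (running total=8) -> [4 4 2 4]
Step 3: sold=4 (running total=12) -> [4 4 4 2]
Step 4: sold=2 (running total=14) -> [4 4 4 4]
Step 5: sold=4 (running total=18) -> [4 4 4 4]
Step 6: sold=4 (running total=22) -> [4 4 4 4]
Step 7: sold=4 (running total=26) -> [4 4 4 4]
Step 8: sold=4 (running total=30) -> [4 4 4 4]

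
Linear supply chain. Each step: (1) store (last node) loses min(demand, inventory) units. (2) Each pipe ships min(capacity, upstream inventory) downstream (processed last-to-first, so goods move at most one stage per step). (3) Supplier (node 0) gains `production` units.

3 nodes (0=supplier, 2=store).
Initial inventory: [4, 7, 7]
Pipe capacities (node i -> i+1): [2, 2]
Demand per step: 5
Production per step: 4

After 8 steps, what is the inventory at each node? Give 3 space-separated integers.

Step 1: demand=5,sold=5 ship[1->2]=2 ship[0->1]=2 prod=4 -> inv=[6 7 4]
Step 2: demand=5,sold=4 ship[1->2]=2 ship[0->1]=2 prod=4 -> inv=[8 7 2]
Step 3: demand=5,sold=2 ship[1->2]=2 ship[0->1]=2 prod=4 -> inv=[10 7 2]
Step 4: demand=5,sold=2 ship[1->2]=2 ship[0->1]=2 prod=4 -> inv=[12 7 2]
Step 5: demand=5,sold=2 ship[1->2]=2 ship[0->1]=2 prod=4 -> inv=[14 7 2]
Step 6: demand=5,sold=2 ship[1->2]=2 ship[0->1]=2 prod=4 -> inv=[16 7 2]
Step 7: demand=5,sold=2 ship[1->2]=2 ship[0->1]=2 prod=4 -> inv=[18 7 2]
Step 8: demand=5,sold=2 ship[1->2]=2 ship[0->1]=2 prod=4 -> inv=[20 7 2]

20 7 2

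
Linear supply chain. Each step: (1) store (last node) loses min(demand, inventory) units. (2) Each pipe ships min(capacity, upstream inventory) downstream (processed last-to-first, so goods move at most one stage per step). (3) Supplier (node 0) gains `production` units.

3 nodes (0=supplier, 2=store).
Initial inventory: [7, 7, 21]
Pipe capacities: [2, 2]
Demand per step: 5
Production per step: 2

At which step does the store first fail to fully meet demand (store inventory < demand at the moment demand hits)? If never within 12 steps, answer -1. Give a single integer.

Step 1: demand=5,sold=5 ship[1->2]=2 ship[0->1]=2 prod=2 -> [7 7 18]
Step 2: demand=5,sold=5 ship[1->2]=2 ship[0->1]=2 prod=2 -> [7 7 15]
Step 3: demand=5,sold=5 ship[1->2]=2 ship[0->1]=2 prod=2 -> [7 7 12]
Step 4: demand=5,sold=5 ship[1->2]=2 ship[0->1]=2 prod=2 -> [7 7 9]
Step 5: demand=5,sold=5 ship[1->2]=2 ship[0->1]=2 prod=2 -> [7 7 6]
Step 6: demand=5,sold=5 ship[1->2]=2 ship[0->1]=2 prod=2 -> [7 7 3]
Step 7: demand=5,sold=3 ship[1->2]=2 ship[0->1]=2 prod=2 -> [7 7 2]
Step 8: demand=5,sold=2 ship[1->2]=2 ship[0->1]=2 prod=2 -> [7 7 2]
Step 9: demand=5,sold=2 ship[1->2]=2 ship[0->1]=2 prod=2 -> [7 7 2]
Step 10: demand=5,sold=2 ship[1->2]=2 ship[0->1]=2 prod=2 -> [7 7 2]
Step 11: demand=5,sold=2 ship[1->2]=2 ship[0->1]=2 prod=2 -> [7 7 2]
Step 12: demand=5,sold=2 ship[1->2]=2 ship[0->1]=2 prod=2 -> [7 7 2]
First stockout at step 7

7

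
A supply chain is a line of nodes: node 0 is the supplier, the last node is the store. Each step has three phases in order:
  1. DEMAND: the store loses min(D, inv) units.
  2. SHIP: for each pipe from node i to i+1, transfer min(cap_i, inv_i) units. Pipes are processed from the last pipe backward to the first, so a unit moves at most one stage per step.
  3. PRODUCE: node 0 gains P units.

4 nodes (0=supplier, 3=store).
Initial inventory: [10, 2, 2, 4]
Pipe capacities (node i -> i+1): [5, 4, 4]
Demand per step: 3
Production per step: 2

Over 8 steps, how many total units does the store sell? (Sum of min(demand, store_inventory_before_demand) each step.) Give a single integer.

Step 1: sold=3 (running total=3) -> [7 5 2 3]
Step 2: sold=3 (running total=6) -> [4 6 4 2]
Step 3: sold=2 (running total=8) -> [2 6 4 4]
Step 4: sold=3 (running total=11) -> [2 4 4 5]
Step 5: sold=3 (running total=14) -> [2 2 4 6]
Step 6: sold=3 (running total=17) -> [2 2 2 7]
Step 7: sold=3 (running total=20) -> [2 2 2 6]
Step 8: sold=3 (running total=23) -> [2 2 2 5]

Answer: 23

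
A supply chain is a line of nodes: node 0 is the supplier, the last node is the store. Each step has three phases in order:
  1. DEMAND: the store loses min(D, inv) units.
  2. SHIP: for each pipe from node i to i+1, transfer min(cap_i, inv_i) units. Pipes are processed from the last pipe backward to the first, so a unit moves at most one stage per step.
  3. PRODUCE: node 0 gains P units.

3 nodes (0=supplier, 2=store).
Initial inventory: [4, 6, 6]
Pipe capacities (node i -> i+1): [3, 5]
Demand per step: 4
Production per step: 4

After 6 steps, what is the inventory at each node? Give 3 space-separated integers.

Step 1: demand=4,sold=4 ship[1->2]=5 ship[0->1]=3 prod=4 -> inv=[5 4 7]
Step 2: demand=4,sold=4 ship[1->2]=4 ship[0->1]=3 prod=4 -> inv=[6 3 7]
Step 3: demand=4,sold=4 ship[1->2]=3 ship[0->1]=3 prod=4 -> inv=[7 3 6]
Step 4: demand=4,sold=4 ship[1->2]=3 ship[0->1]=3 prod=4 -> inv=[8 3 5]
Step 5: demand=4,sold=4 ship[1->2]=3 ship[0->1]=3 prod=4 -> inv=[9 3 4]
Step 6: demand=4,sold=4 ship[1->2]=3 ship[0->1]=3 prod=4 -> inv=[10 3 3]

10 3 3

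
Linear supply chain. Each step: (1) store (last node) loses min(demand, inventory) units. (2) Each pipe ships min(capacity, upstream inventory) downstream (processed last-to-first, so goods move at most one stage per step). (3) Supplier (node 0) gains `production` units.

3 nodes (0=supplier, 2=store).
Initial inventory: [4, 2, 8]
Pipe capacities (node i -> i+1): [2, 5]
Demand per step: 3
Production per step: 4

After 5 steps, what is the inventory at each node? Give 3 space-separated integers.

Step 1: demand=3,sold=3 ship[1->2]=2 ship[0->1]=2 prod=4 -> inv=[6 2 7]
Step 2: demand=3,sold=3 ship[1->2]=2 ship[0->1]=2 prod=4 -> inv=[8 2 6]
Step 3: demand=3,sold=3 ship[1->2]=2 ship[0->1]=2 prod=4 -> inv=[10 2 5]
Step 4: demand=3,sold=3 ship[1->2]=2 ship[0->1]=2 prod=4 -> inv=[12 2 4]
Step 5: demand=3,sold=3 ship[1->2]=2 ship[0->1]=2 prod=4 -> inv=[14 2 3]

14 2 3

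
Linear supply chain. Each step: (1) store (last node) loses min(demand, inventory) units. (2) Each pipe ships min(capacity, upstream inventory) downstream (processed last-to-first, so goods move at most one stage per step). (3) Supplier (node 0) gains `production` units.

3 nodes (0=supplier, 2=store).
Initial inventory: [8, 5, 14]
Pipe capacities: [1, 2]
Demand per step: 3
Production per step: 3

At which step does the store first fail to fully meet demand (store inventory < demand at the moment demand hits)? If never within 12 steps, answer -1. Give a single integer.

Step 1: demand=3,sold=3 ship[1->2]=2 ship[0->1]=1 prod=3 -> [10 4 13]
Step 2: demand=3,sold=3 ship[1->2]=2 ship[0->1]=1 prod=3 -> [12 3 12]
Step 3: demand=3,sold=3 ship[1->2]=2 ship[0->1]=1 prod=3 -> [14 2 11]
Step 4: demand=3,sold=3 ship[1->2]=2 ship[0->1]=1 prod=3 -> [16 1 10]
Step 5: demand=3,sold=3 ship[1->2]=1 ship[0->1]=1 prod=3 -> [18 1 8]
Step 6: demand=3,sold=3 ship[1->2]=1 ship[0->1]=1 prod=3 -> [20 1 6]
Step 7: demand=3,sold=3 ship[1->2]=1 ship[0->1]=1 prod=3 -> [22 1 4]
Step 8: demand=3,sold=3 ship[1->2]=1 ship[0->1]=1 prod=3 -> [24 1 2]
Step 9: demand=3,sold=2 ship[1->2]=1 ship[0->1]=1 prod=3 -> [26 1 1]
Step 10: demand=3,sold=1 ship[1->2]=1 ship[0->1]=1 prod=3 -> [28 1 1]
Step 11: demand=3,sold=1 ship[1->2]=1 ship[0->1]=1 prod=3 -> [30 1 1]
Step 12: demand=3,sold=1 ship[1->2]=1 ship[0->1]=1 prod=3 -> [32 1 1]
First stockout at step 9

9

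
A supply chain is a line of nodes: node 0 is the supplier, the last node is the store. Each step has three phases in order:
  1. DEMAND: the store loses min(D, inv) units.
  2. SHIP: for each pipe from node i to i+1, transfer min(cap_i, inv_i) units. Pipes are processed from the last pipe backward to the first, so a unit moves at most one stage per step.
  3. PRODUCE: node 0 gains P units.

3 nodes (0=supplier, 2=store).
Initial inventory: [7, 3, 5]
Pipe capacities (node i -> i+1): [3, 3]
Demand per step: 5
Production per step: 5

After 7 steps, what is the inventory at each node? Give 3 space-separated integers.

Step 1: demand=5,sold=5 ship[1->2]=3 ship[0->1]=3 prod=5 -> inv=[9 3 3]
Step 2: demand=5,sold=3 ship[1->2]=3 ship[0->1]=3 prod=5 -> inv=[11 3 3]
Step 3: demand=5,sold=3 ship[1->2]=3 ship[0->1]=3 prod=5 -> inv=[13 3 3]
Step 4: demand=5,sold=3 ship[1->2]=3 ship[0->1]=3 prod=5 -> inv=[15 3 3]
Step 5: demand=5,sold=3 ship[1->2]=3 ship[0->1]=3 prod=5 -> inv=[17 3 3]
Step 6: demand=5,sold=3 ship[1->2]=3 ship[0->1]=3 prod=5 -> inv=[19 3 3]
Step 7: demand=5,sold=3 ship[1->2]=3 ship[0->1]=3 prod=5 -> inv=[21 3 3]

21 3 3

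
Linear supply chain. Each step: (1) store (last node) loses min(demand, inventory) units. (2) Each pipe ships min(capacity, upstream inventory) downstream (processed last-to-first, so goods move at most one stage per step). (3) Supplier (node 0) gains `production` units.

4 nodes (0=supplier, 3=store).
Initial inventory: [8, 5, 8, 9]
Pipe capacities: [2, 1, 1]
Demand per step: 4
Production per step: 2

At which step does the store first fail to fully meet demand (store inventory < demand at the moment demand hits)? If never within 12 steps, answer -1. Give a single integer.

Step 1: demand=4,sold=4 ship[2->3]=1 ship[1->2]=1 ship[0->1]=2 prod=2 -> [8 6 8 6]
Step 2: demand=4,sold=4 ship[2->3]=1 ship[1->2]=1 ship[0->1]=2 prod=2 -> [8 7 8 3]
Step 3: demand=4,sold=3 ship[2->3]=1 ship[1->2]=1 ship[0->1]=2 prod=2 -> [8 8 8 1]
Step 4: demand=4,sold=1 ship[2->3]=1 ship[1->2]=1 ship[0->1]=2 prod=2 -> [8 9 8 1]
Step 5: demand=4,sold=1 ship[2->3]=1 ship[1->2]=1 ship[0->1]=2 prod=2 -> [8 10 8 1]
Step 6: demand=4,sold=1 ship[2->3]=1 ship[1->2]=1 ship[0->1]=2 prod=2 -> [8 11 8 1]
Step 7: demand=4,sold=1 ship[2->3]=1 ship[1->2]=1 ship[0->1]=2 prod=2 -> [8 12 8 1]
Step 8: demand=4,sold=1 ship[2->3]=1 ship[1->2]=1 ship[0->1]=2 prod=2 -> [8 13 8 1]
Step 9: demand=4,sold=1 ship[2->3]=1 ship[1->2]=1 ship[0->1]=2 prod=2 -> [8 14 8 1]
Step 10: demand=4,sold=1 ship[2->3]=1 ship[1->2]=1 ship[0->1]=2 prod=2 -> [8 15 8 1]
Step 11: demand=4,sold=1 ship[2->3]=1 ship[1->2]=1 ship[0->1]=2 prod=2 -> [8 16 8 1]
Step 12: demand=4,sold=1 ship[2->3]=1 ship[1->2]=1 ship[0->1]=2 prod=2 -> [8 17 8 1]
First stockout at step 3

3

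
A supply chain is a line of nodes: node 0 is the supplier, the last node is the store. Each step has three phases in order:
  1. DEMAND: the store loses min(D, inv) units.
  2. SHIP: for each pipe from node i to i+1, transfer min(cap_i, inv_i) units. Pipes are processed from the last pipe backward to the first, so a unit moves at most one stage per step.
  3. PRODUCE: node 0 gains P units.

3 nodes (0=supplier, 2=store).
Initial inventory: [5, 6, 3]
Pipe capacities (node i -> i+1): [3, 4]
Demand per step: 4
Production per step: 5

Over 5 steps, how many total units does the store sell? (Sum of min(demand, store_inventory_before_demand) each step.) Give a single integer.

Step 1: sold=3 (running total=3) -> [7 5 4]
Step 2: sold=4 (running total=7) -> [9 4 4]
Step 3: sold=4 (running total=11) -> [11 3 4]
Step 4: sold=4 (running total=15) -> [13 3 3]
Step 5: sold=3 (running total=18) -> [15 3 3]

Answer: 18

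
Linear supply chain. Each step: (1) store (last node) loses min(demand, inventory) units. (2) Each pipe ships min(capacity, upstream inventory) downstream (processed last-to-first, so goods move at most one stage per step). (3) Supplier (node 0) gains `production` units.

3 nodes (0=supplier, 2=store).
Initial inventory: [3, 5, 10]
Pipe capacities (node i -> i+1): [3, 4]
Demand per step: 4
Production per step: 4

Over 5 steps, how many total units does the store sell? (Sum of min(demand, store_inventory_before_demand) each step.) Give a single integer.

Step 1: sold=4 (running total=4) -> [4 4 10]
Step 2: sold=4 (running total=8) -> [5 3 10]
Step 3: sold=4 (running total=12) -> [6 3 9]
Step 4: sold=4 (running total=16) -> [7 3 8]
Step 5: sold=4 (running total=20) -> [8 3 7]

Answer: 20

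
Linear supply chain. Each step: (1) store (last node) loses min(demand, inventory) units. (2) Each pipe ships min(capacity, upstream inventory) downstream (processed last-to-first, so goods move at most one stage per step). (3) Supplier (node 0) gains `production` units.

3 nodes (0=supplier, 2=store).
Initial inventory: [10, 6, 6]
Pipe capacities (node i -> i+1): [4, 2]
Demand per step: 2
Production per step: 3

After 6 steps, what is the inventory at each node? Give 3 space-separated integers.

Step 1: demand=2,sold=2 ship[1->2]=2 ship[0->1]=4 prod=3 -> inv=[9 8 6]
Step 2: demand=2,sold=2 ship[1->2]=2 ship[0->1]=4 prod=3 -> inv=[8 10 6]
Step 3: demand=2,sold=2 ship[1->2]=2 ship[0->1]=4 prod=3 -> inv=[7 12 6]
Step 4: demand=2,sold=2 ship[1->2]=2 ship[0->1]=4 prod=3 -> inv=[6 14 6]
Step 5: demand=2,sold=2 ship[1->2]=2 ship[0->1]=4 prod=3 -> inv=[5 16 6]
Step 6: demand=2,sold=2 ship[1->2]=2 ship[0->1]=4 prod=3 -> inv=[4 18 6]

4 18 6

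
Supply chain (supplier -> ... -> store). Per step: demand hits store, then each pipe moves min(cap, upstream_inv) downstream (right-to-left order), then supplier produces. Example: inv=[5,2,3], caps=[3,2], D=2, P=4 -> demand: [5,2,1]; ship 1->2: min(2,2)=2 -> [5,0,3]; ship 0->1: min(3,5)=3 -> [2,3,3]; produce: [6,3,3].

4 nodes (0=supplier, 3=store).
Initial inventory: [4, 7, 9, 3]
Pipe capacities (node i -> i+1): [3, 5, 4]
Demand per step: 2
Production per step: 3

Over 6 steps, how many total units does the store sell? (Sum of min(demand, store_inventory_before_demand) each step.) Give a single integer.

Answer: 12

Derivation:
Step 1: sold=2 (running total=2) -> [4 5 10 5]
Step 2: sold=2 (running total=4) -> [4 3 11 7]
Step 3: sold=2 (running total=6) -> [4 3 10 9]
Step 4: sold=2 (running total=8) -> [4 3 9 11]
Step 5: sold=2 (running total=10) -> [4 3 8 13]
Step 6: sold=2 (running total=12) -> [4 3 7 15]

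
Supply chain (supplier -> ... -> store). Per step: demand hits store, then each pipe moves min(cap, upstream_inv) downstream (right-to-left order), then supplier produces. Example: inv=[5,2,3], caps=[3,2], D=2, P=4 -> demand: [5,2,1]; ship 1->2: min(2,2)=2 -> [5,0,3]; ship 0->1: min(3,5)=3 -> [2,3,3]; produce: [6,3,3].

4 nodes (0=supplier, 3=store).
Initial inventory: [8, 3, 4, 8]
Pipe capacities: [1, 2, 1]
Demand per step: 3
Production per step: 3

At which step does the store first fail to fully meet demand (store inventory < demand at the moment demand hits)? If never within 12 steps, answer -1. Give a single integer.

Step 1: demand=3,sold=3 ship[2->3]=1 ship[1->2]=2 ship[0->1]=1 prod=3 -> [10 2 5 6]
Step 2: demand=3,sold=3 ship[2->3]=1 ship[1->2]=2 ship[0->1]=1 prod=3 -> [12 1 6 4]
Step 3: demand=3,sold=3 ship[2->3]=1 ship[1->2]=1 ship[0->1]=1 prod=3 -> [14 1 6 2]
Step 4: demand=3,sold=2 ship[2->3]=1 ship[1->2]=1 ship[0->1]=1 prod=3 -> [16 1 6 1]
Step 5: demand=3,sold=1 ship[2->3]=1 ship[1->2]=1 ship[0->1]=1 prod=3 -> [18 1 6 1]
Step 6: demand=3,sold=1 ship[2->3]=1 ship[1->2]=1 ship[0->1]=1 prod=3 -> [20 1 6 1]
Step 7: demand=3,sold=1 ship[2->3]=1 ship[1->2]=1 ship[0->1]=1 prod=3 -> [22 1 6 1]
Step 8: demand=3,sold=1 ship[2->3]=1 ship[1->2]=1 ship[0->1]=1 prod=3 -> [24 1 6 1]
Step 9: demand=3,sold=1 ship[2->3]=1 ship[1->2]=1 ship[0->1]=1 prod=3 -> [26 1 6 1]
Step 10: demand=3,sold=1 ship[2->3]=1 ship[1->2]=1 ship[0->1]=1 prod=3 -> [28 1 6 1]
Step 11: demand=3,sold=1 ship[2->3]=1 ship[1->2]=1 ship[0->1]=1 prod=3 -> [30 1 6 1]
Step 12: demand=3,sold=1 ship[2->3]=1 ship[1->2]=1 ship[0->1]=1 prod=3 -> [32 1 6 1]
First stockout at step 4

4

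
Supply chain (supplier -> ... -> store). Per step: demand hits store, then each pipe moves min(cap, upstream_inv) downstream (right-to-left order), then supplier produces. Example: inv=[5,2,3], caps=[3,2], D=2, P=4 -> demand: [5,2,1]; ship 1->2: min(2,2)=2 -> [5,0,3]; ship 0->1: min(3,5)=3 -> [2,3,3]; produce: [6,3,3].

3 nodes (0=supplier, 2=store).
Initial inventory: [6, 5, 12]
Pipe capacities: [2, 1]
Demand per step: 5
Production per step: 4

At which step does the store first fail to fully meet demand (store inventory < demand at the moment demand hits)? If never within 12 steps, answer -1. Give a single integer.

Step 1: demand=5,sold=5 ship[1->2]=1 ship[0->1]=2 prod=4 -> [8 6 8]
Step 2: demand=5,sold=5 ship[1->2]=1 ship[0->1]=2 prod=4 -> [10 7 4]
Step 3: demand=5,sold=4 ship[1->2]=1 ship[0->1]=2 prod=4 -> [12 8 1]
Step 4: demand=5,sold=1 ship[1->2]=1 ship[0->1]=2 prod=4 -> [14 9 1]
Step 5: demand=5,sold=1 ship[1->2]=1 ship[0->1]=2 prod=4 -> [16 10 1]
Step 6: demand=5,sold=1 ship[1->2]=1 ship[0->1]=2 prod=4 -> [18 11 1]
Step 7: demand=5,sold=1 ship[1->2]=1 ship[0->1]=2 prod=4 -> [20 12 1]
Step 8: demand=5,sold=1 ship[1->2]=1 ship[0->1]=2 prod=4 -> [22 13 1]
Step 9: demand=5,sold=1 ship[1->2]=1 ship[0->1]=2 prod=4 -> [24 14 1]
Step 10: demand=5,sold=1 ship[1->2]=1 ship[0->1]=2 prod=4 -> [26 15 1]
Step 11: demand=5,sold=1 ship[1->2]=1 ship[0->1]=2 prod=4 -> [28 16 1]
Step 12: demand=5,sold=1 ship[1->2]=1 ship[0->1]=2 prod=4 -> [30 17 1]
First stockout at step 3

3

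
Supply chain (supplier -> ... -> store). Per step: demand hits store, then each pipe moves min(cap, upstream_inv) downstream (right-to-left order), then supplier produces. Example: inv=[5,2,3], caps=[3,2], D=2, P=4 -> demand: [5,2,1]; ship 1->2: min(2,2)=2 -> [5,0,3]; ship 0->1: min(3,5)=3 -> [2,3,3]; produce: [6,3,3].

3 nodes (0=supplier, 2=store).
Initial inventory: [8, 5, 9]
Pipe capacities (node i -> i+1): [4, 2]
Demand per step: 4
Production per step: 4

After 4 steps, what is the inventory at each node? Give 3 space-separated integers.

Step 1: demand=4,sold=4 ship[1->2]=2 ship[0->1]=4 prod=4 -> inv=[8 7 7]
Step 2: demand=4,sold=4 ship[1->2]=2 ship[0->1]=4 prod=4 -> inv=[8 9 5]
Step 3: demand=4,sold=4 ship[1->2]=2 ship[0->1]=4 prod=4 -> inv=[8 11 3]
Step 4: demand=4,sold=3 ship[1->2]=2 ship[0->1]=4 prod=4 -> inv=[8 13 2]

8 13 2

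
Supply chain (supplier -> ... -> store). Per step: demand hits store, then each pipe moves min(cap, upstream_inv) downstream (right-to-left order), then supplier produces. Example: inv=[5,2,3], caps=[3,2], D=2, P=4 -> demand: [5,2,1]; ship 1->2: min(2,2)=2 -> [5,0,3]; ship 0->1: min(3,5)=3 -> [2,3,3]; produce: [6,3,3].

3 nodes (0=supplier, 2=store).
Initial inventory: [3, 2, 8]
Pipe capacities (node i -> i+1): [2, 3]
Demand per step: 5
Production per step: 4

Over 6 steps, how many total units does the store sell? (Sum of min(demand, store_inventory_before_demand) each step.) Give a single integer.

Step 1: sold=5 (running total=5) -> [5 2 5]
Step 2: sold=5 (running total=10) -> [7 2 2]
Step 3: sold=2 (running total=12) -> [9 2 2]
Step 4: sold=2 (running total=14) -> [11 2 2]
Step 5: sold=2 (running total=16) -> [13 2 2]
Step 6: sold=2 (running total=18) -> [15 2 2]

Answer: 18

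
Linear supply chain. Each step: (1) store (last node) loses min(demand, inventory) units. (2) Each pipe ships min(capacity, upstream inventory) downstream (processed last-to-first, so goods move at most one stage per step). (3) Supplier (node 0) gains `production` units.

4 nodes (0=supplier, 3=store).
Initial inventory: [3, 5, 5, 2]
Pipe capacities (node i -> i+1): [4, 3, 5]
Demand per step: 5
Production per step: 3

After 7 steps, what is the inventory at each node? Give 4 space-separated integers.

Step 1: demand=5,sold=2 ship[2->3]=5 ship[1->2]=3 ship[0->1]=3 prod=3 -> inv=[3 5 3 5]
Step 2: demand=5,sold=5 ship[2->3]=3 ship[1->2]=3 ship[0->1]=3 prod=3 -> inv=[3 5 3 3]
Step 3: demand=5,sold=3 ship[2->3]=3 ship[1->2]=3 ship[0->1]=3 prod=3 -> inv=[3 5 3 3]
Step 4: demand=5,sold=3 ship[2->3]=3 ship[1->2]=3 ship[0->1]=3 prod=3 -> inv=[3 5 3 3]
Step 5: demand=5,sold=3 ship[2->3]=3 ship[1->2]=3 ship[0->1]=3 prod=3 -> inv=[3 5 3 3]
Step 6: demand=5,sold=3 ship[2->3]=3 ship[1->2]=3 ship[0->1]=3 prod=3 -> inv=[3 5 3 3]
Step 7: demand=5,sold=3 ship[2->3]=3 ship[1->2]=3 ship[0->1]=3 prod=3 -> inv=[3 5 3 3]

3 5 3 3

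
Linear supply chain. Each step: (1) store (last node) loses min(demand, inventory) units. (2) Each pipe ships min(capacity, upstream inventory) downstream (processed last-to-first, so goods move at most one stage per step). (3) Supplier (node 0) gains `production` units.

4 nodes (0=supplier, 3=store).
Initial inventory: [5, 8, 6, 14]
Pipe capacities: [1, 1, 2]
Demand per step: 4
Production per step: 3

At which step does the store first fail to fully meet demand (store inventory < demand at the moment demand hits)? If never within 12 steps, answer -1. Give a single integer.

Step 1: demand=4,sold=4 ship[2->3]=2 ship[1->2]=1 ship[0->1]=1 prod=3 -> [7 8 5 12]
Step 2: demand=4,sold=4 ship[2->3]=2 ship[1->2]=1 ship[0->1]=1 prod=3 -> [9 8 4 10]
Step 3: demand=4,sold=4 ship[2->3]=2 ship[1->2]=1 ship[0->1]=1 prod=3 -> [11 8 3 8]
Step 4: demand=4,sold=4 ship[2->3]=2 ship[1->2]=1 ship[0->1]=1 prod=3 -> [13 8 2 6]
Step 5: demand=4,sold=4 ship[2->3]=2 ship[1->2]=1 ship[0->1]=1 prod=3 -> [15 8 1 4]
Step 6: demand=4,sold=4 ship[2->3]=1 ship[1->2]=1 ship[0->1]=1 prod=3 -> [17 8 1 1]
Step 7: demand=4,sold=1 ship[2->3]=1 ship[1->2]=1 ship[0->1]=1 prod=3 -> [19 8 1 1]
Step 8: demand=4,sold=1 ship[2->3]=1 ship[1->2]=1 ship[0->1]=1 prod=3 -> [21 8 1 1]
Step 9: demand=4,sold=1 ship[2->3]=1 ship[1->2]=1 ship[0->1]=1 prod=3 -> [23 8 1 1]
Step 10: demand=4,sold=1 ship[2->3]=1 ship[1->2]=1 ship[0->1]=1 prod=3 -> [25 8 1 1]
Step 11: demand=4,sold=1 ship[2->3]=1 ship[1->2]=1 ship[0->1]=1 prod=3 -> [27 8 1 1]
Step 12: demand=4,sold=1 ship[2->3]=1 ship[1->2]=1 ship[0->1]=1 prod=3 -> [29 8 1 1]
First stockout at step 7

7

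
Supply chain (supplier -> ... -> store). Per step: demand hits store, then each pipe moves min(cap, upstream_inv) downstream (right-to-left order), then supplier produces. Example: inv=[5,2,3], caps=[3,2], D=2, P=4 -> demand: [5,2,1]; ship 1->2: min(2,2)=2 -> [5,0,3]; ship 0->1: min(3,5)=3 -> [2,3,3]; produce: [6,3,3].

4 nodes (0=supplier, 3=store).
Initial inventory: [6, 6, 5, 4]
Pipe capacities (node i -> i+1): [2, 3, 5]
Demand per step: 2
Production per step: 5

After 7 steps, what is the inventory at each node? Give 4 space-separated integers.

Step 1: demand=2,sold=2 ship[2->3]=5 ship[1->2]=3 ship[0->1]=2 prod=5 -> inv=[9 5 3 7]
Step 2: demand=2,sold=2 ship[2->3]=3 ship[1->2]=3 ship[0->1]=2 prod=5 -> inv=[12 4 3 8]
Step 3: demand=2,sold=2 ship[2->3]=3 ship[1->2]=3 ship[0->1]=2 prod=5 -> inv=[15 3 3 9]
Step 4: demand=2,sold=2 ship[2->3]=3 ship[1->2]=3 ship[0->1]=2 prod=5 -> inv=[18 2 3 10]
Step 5: demand=2,sold=2 ship[2->3]=3 ship[1->2]=2 ship[0->1]=2 prod=5 -> inv=[21 2 2 11]
Step 6: demand=2,sold=2 ship[2->3]=2 ship[1->2]=2 ship[0->1]=2 prod=5 -> inv=[24 2 2 11]
Step 7: demand=2,sold=2 ship[2->3]=2 ship[1->2]=2 ship[0->1]=2 prod=5 -> inv=[27 2 2 11]

27 2 2 11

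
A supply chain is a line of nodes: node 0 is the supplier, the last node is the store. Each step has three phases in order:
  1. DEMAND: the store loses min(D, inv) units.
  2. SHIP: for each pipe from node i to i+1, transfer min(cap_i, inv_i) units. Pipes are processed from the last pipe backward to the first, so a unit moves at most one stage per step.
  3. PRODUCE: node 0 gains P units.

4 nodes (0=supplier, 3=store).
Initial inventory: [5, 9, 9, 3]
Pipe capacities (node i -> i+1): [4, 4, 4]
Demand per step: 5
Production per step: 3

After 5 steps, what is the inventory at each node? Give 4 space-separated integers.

Step 1: demand=5,sold=3 ship[2->3]=4 ship[1->2]=4 ship[0->1]=4 prod=3 -> inv=[4 9 9 4]
Step 2: demand=5,sold=4 ship[2->3]=4 ship[1->2]=4 ship[0->1]=4 prod=3 -> inv=[3 9 9 4]
Step 3: demand=5,sold=4 ship[2->3]=4 ship[1->2]=4 ship[0->1]=3 prod=3 -> inv=[3 8 9 4]
Step 4: demand=5,sold=4 ship[2->3]=4 ship[1->2]=4 ship[0->1]=3 prod=3 -> inv=[3 7 9 4]
Step 5: demand=5,sold=4 ship[2->3]=4 ship[1->2]=4 ship[0->1]=3 prod=3 -> inv=[3 6 9 4]

3 6 9 4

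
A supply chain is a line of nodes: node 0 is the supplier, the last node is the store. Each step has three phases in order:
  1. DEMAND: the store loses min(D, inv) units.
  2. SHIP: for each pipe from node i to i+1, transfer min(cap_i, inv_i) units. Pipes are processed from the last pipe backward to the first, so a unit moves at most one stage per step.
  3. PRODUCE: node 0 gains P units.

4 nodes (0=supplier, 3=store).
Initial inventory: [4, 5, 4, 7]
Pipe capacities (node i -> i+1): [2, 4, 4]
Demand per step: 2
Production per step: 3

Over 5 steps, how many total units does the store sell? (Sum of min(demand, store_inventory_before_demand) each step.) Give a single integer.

Answer: 10

Derivation:
Step 1: sold=2 (running total=2) -> [5 3 4 9]
Step 2: sold=2 (running total=4) -> [6 2 3 11]
Step 3: sold=2 (running total=6) -> [7 2 2 12]
Step 4: sold=2 (running total=8) -> [8 2 2 12]
Step 5: sold=2 (running total=10) -> [9 2 2 12]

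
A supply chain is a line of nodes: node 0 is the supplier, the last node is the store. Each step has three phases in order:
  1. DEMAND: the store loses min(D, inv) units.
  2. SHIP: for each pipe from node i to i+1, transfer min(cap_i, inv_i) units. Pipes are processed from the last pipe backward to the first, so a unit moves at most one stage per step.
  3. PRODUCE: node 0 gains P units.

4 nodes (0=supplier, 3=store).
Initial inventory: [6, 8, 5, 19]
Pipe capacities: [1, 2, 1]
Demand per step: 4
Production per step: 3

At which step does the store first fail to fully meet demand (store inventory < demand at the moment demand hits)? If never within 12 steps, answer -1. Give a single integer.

Step 1: demand=4,sold=4 ship[2->3]=1 ship[1->2]=2 ship[0->1]=1 prod=3 -> [8 7 6 16]
Step 2: demand=4,sold=4 ship[2->3]=1 ship[1->2]=2 ship[0->1]=1 prod=3 -> [10 6 7 13]
Step 3: demand=4,sold=4 ship[2->3]=1 ship[1->2]=2 ship[0->1]=1 prod=3 -> [12 5 8 10]
Step 4: demand=4,sold=4 ship[2->3]=1 ship[1->2]=2 ship[0->1]=1 prod=3 -> [14 4 9 7]
Step 5: demand=4,sold=4 ship[2->3]=1 ship[1->2]=2 ship[0->1]=1 prod=3 -> [16 3 10 4]
Step 6: demand=4,sold=4 ship[2->3]=1 ship[1->2]=2 ship[0->1]=1 prod=3 -> [18 2 11 1]
Step 7: demand=4,sold=1 ship[2->3]=1 ship[1->2]=2 ship[0->1]=1 prod=3 -> [20 1 12 1]
Step 8: demand=4,sold=1 ship[2->3]=1 ship[1->2]=1 ship[0->1]=1 prod=3 -> [22 1 12 1]
Step 9: demand=4,sold=1 ship[2->3]=1 ship[1->2]=1 ship[0->1]=1 prod=3 -> [24 1 12 1]
Step 10: demand=4,sold=1 ship[2->3]=1 ship[1->2]=1 ship[0->1]=1 prod=3 -> [26 1 12 1]
Step 11: demand=4,sold=1 ship[2->3]=1 ship[1->2]=1 ship[0->1]=1 prod=3 -> [28 1 12 1]
Step 12: demand=4,sold=1 ship[2->3]=1 ship[1->2]=1 ship[0->1]=1 prod=3 -> [30 1 12 1]
First stockout at step 7

7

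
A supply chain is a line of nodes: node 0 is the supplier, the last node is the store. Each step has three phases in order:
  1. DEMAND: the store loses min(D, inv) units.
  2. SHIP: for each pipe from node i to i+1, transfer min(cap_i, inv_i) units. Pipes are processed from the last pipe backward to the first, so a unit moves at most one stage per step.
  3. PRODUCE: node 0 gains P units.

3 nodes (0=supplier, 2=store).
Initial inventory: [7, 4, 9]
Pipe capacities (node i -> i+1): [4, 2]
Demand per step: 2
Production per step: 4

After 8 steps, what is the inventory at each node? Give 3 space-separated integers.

Step 1: demand=2,sold=2 ship[1->2]=2 ship[0->1]=4 prod=4 -> inv=[7 6 9]
Step 2: demand=2,sold=2 ship[1->2]=2 ship[0->1]=4 prod=4 -> inv=[7 8 9]
Step 3: demand=2,sold=2 ship[1->2]=2 ship[0->1]=4 prod=4 -> inv=[7 10 9]
Step 4: demand=2,sold=2 ship[1->2]=2 ship[0->1]=4 prod=4 -> inv=[7 12 9]
Step 5: demand=2,sold=2 ship[1->2]=2 ship[0->1]=4 prod=4 -> inv=[7 14 9]
Step 6: demand=2,sold=2 ship[1->2]=2 ship[0->1]=4 prod=4 -> inv=[7 16 9]
Step 7: demand=2,sold=2 ship[1->2]=2 ship[0->1]=4 prod=4 -> inv=[7 18 9]
Step 8: demand=2,sold=2 ship[1->2]=2 ship[0->1]=4 prod=4 -> inv=[7 20 9]

7 20 9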